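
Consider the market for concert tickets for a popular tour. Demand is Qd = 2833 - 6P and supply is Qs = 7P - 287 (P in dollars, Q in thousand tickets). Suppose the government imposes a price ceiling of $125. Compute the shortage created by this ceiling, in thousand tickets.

Without the control the market clears where 2833 - 6P = 7P - 287, i.e. P* = 240 and Q* = 1393.
The ceiling of 125 is below the equilibrium price 240, so it binds.
At P = 125: Qd = 2833 - 6·125 = 2083 and Qs = 7·125 - 287 = 588.
Shortage = Qd - Qs = 2083 - 588 = 1495.

1495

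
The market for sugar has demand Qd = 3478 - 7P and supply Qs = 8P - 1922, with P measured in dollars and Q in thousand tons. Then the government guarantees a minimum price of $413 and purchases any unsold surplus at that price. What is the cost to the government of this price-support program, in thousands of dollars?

328335

Equilibrium: 3478 - 7P = 8P - 1922, so 5400 = 15P and P* = 360, Q* = 958.
Because the floor (413) lies above the market-clearing price, it is binding.
At P = 413: Qd = 3478 - 7·413 = 587 and Qs = 8·413 - 1922 = 1382.
Surplus = Qs - Qd = 795.
Government expenditure = surplus × support price = 795 × 413 = 328335.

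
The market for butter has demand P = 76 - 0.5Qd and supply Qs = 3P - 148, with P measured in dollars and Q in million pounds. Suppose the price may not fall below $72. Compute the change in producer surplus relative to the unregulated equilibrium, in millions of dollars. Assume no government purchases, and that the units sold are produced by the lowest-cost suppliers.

0

Rearranging demand gives Qd = 152 - 2P. Without the control the market clears where 152 - 2P = 3P - 148, i.e. P* = 60 and Q* = 32.
Since 72 > 60, the floor is binding.
At P = 72: Qd = 152 - 2·72 = 8 and Qs = 3·72 - 148 = 68.
Producer surplus without the control is ½ · (60 - 148/3) · 32 = 512/3.
With the floor, 8 units are sold at 72. The supply price at Q = 8 is 52, so PS = ½ · [(72 - 148/3) + (72 - 52)] · 8 = 512/3.
Change in producer surplus = 512/3 - 512/3 = 0.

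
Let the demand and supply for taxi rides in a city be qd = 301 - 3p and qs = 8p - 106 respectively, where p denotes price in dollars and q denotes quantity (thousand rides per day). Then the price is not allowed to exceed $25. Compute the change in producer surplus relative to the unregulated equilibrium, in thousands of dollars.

-1704

Setting quantity demanded equal to quantity supplied, 301 - 3p = 8p - 106, gives p* = 37 and q* = 190.
Since 25 < 37, the ceiling is binding.
At p = 25: qd = 301 - 3·25 = 226 and qs = 8·25 - 106 = 94.
Producer surplus without the control is ½ · (37 - 13.25) · 190 = 2256.25.
With the ceiling, producers sell 94 units at 25, so PS = ½ · (25 - 13.25) · 94 = 552.25.
Change in producer surplus = 552.25 - 2256.25 = -1704.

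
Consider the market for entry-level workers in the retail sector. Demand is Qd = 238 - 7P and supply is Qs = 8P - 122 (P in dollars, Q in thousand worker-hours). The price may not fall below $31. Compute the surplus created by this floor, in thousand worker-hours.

105

Setting quantity demanded equal to quantity supplied, 238 - 7P = 8P - 122, gives P* = 24 and Q* = 70.
The floor of 31 is above the equilibrium price 24, so it binds.
At P = 31: Qd = 238 - 7·31 = 21 and Qs = 8·31 - 122 = 126.
Surplus = Qs - Qd = 126 - 21 = 105.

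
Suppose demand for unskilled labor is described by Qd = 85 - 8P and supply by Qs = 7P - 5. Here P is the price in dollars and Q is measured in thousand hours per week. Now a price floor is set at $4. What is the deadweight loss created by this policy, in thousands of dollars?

0

In a free market, 85 - 8P = 7P - 5 gives the equilibrium P* = 6, Q* = 37.
Since 4 is below P* = 6, the floor does not bind and the free-market outcome prevails.
Since the control does not bind, no trades are prevented and deadweight loss is zero.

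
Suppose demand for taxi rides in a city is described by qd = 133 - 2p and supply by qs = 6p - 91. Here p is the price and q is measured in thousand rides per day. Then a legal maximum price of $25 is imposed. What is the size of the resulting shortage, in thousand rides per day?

Equilibrium: 133 - 2p = 6p - 91, so 224 = 8p and p* = 28, q* = 77.
Since 25 < 28, the ceiling is binding.
At p = 25: qd = 133 - 2·25 = 83 and qs = 6·25 - 91 = 59.
Shortage = qd - qs = 83 - 59 = 24.

24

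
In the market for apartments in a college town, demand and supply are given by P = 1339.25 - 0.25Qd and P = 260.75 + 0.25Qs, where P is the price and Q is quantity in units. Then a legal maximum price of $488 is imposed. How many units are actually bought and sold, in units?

909

Rearranging demand gives Qd = 5357 - 4P; rearranging supply gives Qs = 4P - 1043. Equilibrium: 5357 - 4P = 4P - 1043, so 6400 = 8P and P* = 800, Q* = 2157.
The ceiling of 488 is below the equilibrium price 800, so it binds.
At P = 488: Qd = 5357 - 4·488 = 3405 and Qs = 4·488 - 1043 = 909.
The quantity actually transacted is the short side, supply: 909.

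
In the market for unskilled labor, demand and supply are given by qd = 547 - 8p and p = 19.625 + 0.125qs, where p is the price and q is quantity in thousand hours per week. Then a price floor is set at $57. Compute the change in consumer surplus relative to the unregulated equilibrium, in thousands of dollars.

-1859

Rearranging supply gives qs = 8p - 157. Equilibrium: 547 - 8p = 8p - 157, so 704 = 16p and p* = 44, q* = 195.
Since 57 > 44, the floor is binding.
At p = 57: qd = 547 - 8·57 = 91 and qs = 8·57 - 157 = 299.
Consumer surplus without the control is ½ · (68.375 - 44) · 195 = 2376.5625.
With the floor, consumers buy 91 units at 57, so CS = ½ · (68.375 - 57) · 91 = 517.5625.
Change in consumer surplus = 517.5625 - 2376.5625 = -1859.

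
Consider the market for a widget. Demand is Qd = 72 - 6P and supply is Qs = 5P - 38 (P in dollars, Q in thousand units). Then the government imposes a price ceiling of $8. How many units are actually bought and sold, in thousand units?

Without the control the market clears where 72 - 6P = 5P - 38, i.e. P* = 10 and Q* = 12.
Because the ceiling (8) lies below the market-clearing price, it is binding.
At P = 8: Qd = 72 - 6·8 = 24 and Qs = 5·8 - 38 = 2.
The quantity actually transacted is the short side, supply: 2.

2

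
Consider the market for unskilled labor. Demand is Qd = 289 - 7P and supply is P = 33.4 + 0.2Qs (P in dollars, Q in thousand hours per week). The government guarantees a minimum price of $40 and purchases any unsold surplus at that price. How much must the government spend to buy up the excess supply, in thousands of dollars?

960

Rearranging supply gives Qs = 5P - 167. Without the control the market clears where 289 - 7P = 5P - 167, i.e. P* = 38 and Q* = 23.
Because the floor (40) lies above the market-clearing price, it is binding.
At P = 40: Qd = 289 - 7·40 = 9 and Qs = 5·40 - 167 = 33.
Surplus = Qs - Qd = 24.
Government expenditure = surplus × support price = 24 × 40 = 960.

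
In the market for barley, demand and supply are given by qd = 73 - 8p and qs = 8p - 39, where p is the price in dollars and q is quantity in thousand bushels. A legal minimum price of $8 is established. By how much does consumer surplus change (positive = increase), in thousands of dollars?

-13

Equilibrium: 73 - 8p = 8p - 39, so 112 = 16p and p* = 7, q* = 17.
Since 8 > 7, the floor is binding.
At p = 8: qd = 73 - 8·8 = 9 and qs = 8·8 - 39 = 25.
Consumer surplus without the control is ½ · (9.125 - 7) · 17 = 18.0625.
With the floor, consumers buy 9 units at 8, so CS = ½ · (9.125 - 8) · 9 = 5.0625.
Change in consumer surplus = 5.0625 - 18.0625 = -13.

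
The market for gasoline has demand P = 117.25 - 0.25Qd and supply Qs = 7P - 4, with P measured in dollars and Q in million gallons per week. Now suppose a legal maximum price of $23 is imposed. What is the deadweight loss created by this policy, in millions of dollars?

Rearranging demand gives Qd = 469 - 4P. Equilibrium: 469 - 4P = 7P - 4, so 473 = 11P and P* = 43, Q* = 297.
Because the ceiling (23) lies below the market-clearing price, it is binding.
At P = 23: Qd = 469 - 4·23 = 377 and Qs = 7·23 - 4 = 157.
Quantity traded falls to 157. At Q = 157 the demand price is (469 - 157)/4 = 78 and the supply price is (4 + 157)/7 = 23.
Deadweight loss = ½ · (78 - 23) · (297 - 157) = ½ · 55 · 140 = 3850.

3850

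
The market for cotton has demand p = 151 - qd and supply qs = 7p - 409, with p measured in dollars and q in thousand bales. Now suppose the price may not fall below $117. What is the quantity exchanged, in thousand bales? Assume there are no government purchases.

34

Rearranging demand gives qd = 151 - p. Without the control the market clears where 151 - p = 7p - 409, i.e. p* = 70 and q* = 81.
Because the floor (117) lies above the market-clearing price, it is binding.
At p = 117: qd = 151 - 117 = 34 and qs = 7·117 - 409 = 410.
The quantity actually transacted is the short side, demand: 34.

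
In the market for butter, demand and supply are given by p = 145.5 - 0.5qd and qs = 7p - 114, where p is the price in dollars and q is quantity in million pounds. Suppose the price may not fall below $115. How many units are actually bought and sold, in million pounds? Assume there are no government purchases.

Rearranging demand gives qd = 291 - 2p. Equilibrium: 291 - 2p = 7p - 114, so 405 = 9p and p* = 45, q* = 201.
Because the floor (115) lies above the market-clearing price, it is binding.
At p = 115: qd = 291 - 2·115 = 61 and qs = 7·115 - 114 = 691.
The quantity actually transacted is the short side, demand: 61.

61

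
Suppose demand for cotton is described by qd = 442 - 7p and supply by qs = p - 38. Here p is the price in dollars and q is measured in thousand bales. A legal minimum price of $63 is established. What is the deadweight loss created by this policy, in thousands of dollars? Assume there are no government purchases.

Equilibrium: 442 - 7p = p - 38, so 480 = 8p and p* = 60, q* = 22.
The floor of 63 is above the equilibrium price 60, so it binds.
At p = 63: qd = 442 - 7·63 = 1 and qs = 63 - 38 = 25.
Quantity traded falls to 1. At q = 1 the demand price is (442 - 1)/7 = 63 and the supply price is 38 + 1 = 39.
Deadweight loss = ½ · (63 - 39) · (22 - 1) = ½ · 24 · 21 = 252.

252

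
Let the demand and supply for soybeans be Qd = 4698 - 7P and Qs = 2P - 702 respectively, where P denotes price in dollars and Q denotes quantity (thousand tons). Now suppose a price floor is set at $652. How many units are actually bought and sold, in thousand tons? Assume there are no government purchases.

134

Without the control the market clears where 4698 - 7P = 2P - 702, i.e. P* = 600 and Q* = 498.
Since 652 > 600, the floor is binding.
At P = 652: Qd = 4698 - 7·652 = 134 and Qs = 2·652 - 702 = 602.
The quantity actually transacted is the short side, demand: 134.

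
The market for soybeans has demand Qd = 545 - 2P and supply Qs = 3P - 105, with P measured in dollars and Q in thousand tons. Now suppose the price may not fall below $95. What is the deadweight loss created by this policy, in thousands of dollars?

Setting quantity demanded equal to quantity supplied, 545 - 2P = 3P - 105, gives P* = 130 and Q* = 285.
Since 95 is below P* = 130, the floor does not bind and the free-market outcome prevails.
Since the control does not bind, no trades are prevented and deadweight loss is zero.

0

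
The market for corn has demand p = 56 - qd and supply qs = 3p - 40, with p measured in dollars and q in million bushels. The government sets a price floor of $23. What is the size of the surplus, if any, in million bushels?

Rearranging demand gives qd = 56 - p. In a free market, 56 - p = 3p - 40 gives the equilibrium p* = 24, q* = 32.
Since 23 is below p* = 24, the floor does not bind and the free-market outcome prevails.
Since the control does not bind, there is no surplus.

0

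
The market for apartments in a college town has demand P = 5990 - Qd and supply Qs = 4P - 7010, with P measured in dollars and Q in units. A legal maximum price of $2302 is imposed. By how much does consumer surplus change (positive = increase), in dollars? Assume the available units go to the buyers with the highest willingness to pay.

-55428

Rearranging demand gives Qd = 5990 - P. In a free market, 5990 - P = 4P - 7010 gives the equilibrium P* = 2600, Q* = 3390.
Since 2302 < 2600, the ceiling is binding.
At P = 2302: Qd = 5990 - 2302 = 3688 and Qs = 4·2302 - 7010 = 2198.
Consumer surplus without the control is ½ · (5990 - 2600) · 3390 = 5746050.
With the ceiling, 2198 units are sold at 2302 (assume they go to the highest-value buyers). The demand price at Q = 2198 is 3792, so CS = ½ · [(5990 - 2302) + (3792 - 2302)] · 2198 = 5690622.
Change in consumer surplus = 5690622 - 5746050 = -55428.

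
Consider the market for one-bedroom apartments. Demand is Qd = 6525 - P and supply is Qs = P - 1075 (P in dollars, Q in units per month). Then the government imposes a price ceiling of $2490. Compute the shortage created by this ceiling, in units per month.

2620

Without the control the market clears where 6525 - P = P - 1075, i.e. P* = 3800 and Q* = 2725.
The ceiling of 2490 is below the equilibrium price 3800, so it binds.
At P = 2490: Qd = 6525 - 2490 = 4035 and Qs = 2490 - 1075 = 1415.
Shortage = Qd - Qs = 4035 - 1415 = 2620.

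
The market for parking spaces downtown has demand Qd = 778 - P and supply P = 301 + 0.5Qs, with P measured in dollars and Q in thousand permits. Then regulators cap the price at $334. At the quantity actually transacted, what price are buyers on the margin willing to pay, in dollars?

712

Rearranging supply gives Qs = 2P - 602. In a free market, 778 - P = 2P - 602 gives the equilibrium P* = 460, Q* = 318.
The ceiling of 334 is below the equilibrium price 460, so it binds.
At P = 334: Qd = 778 - 334 = 444 and Qs = 2·334 - 602 = 66.
Only 66 units reach the market. On the demand curve, the marginal buyer's willingness to pay at Q = 66 is (778 - 66) = 712.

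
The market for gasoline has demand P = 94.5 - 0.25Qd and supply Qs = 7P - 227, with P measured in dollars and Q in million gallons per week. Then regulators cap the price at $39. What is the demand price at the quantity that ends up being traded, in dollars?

83

Rearranging demand gives Qd = 378 - 4P. Setting quantity demanded equal to quantity supplied, 378 - 4P = 7P - 227, gives P* = 55 and Q* = 158.
Because the ceiling (39) lies below the market-clearing price, it is binding.
At P = 39: Qd = 378 - 4·39 = 222 and Qs = 7·39 - 227 = 46.
Only 46 units reach the market. On the demand curve, the marginal buyer's willingness to pay at Q = 46 is (378 - 46)/4 = 83.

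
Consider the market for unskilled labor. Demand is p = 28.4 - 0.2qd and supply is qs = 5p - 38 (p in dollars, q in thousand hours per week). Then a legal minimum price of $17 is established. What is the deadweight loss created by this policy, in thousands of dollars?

0

Rearranging demand gives qd = 142 - 5p. Setting quantity demanded equal to quantity supplied, 142 - 5p = 5p - 38, gives p* = 18 and q* = 52.
The floor of 17 is below the equilibrium price 18, so it is not binding; the market clears at p* = 18, q* = 52.
Since the control does not bind, no trades are prevented and deadweight loss is zero.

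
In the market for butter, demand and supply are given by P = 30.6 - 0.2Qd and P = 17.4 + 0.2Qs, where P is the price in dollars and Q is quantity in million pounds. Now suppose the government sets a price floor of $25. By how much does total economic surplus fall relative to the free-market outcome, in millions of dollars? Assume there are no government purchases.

Rearranging demand gives Qd = 153 - 5P; rearranging supply gives Qs = 5P - 87. Equilibrium: 153 - 5P = 5P - 87, so 240 = 10P and P* = 24, Q* = 33.
The floor of 25 is above the equilibrium price 24, so it binds.
At P = 25: Qd = 153 - 5·25 = 28 and Qs = 5·25 - 87 = 38.
Quantity traded falls to 28. At Q = 28 the demand price is (153 - 28)/5 = 25 and the supply price is (87 + 28)/5 = 23.
Deadweight loss = ½ · (25 - 23) · (33 - 28) = ½ · 2 · 5 = 5.

5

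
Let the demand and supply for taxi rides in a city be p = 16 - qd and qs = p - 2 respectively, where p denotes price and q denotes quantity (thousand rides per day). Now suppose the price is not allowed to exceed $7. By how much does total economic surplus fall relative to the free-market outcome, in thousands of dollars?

4

Rearranging demand gives qd = 16 - p. In a free market, 16 - p = p - 2 gives the equilibrium p* = 9, q* = 7.
Since 7 < 9, the ceiling is binding.
At p = 7: qd = 16 - 7 = 9 and qs = 7 - 2 = 5.
Quantity traded falls to 5. At q = 5 the demand price is 16 - 5 = 11 and the supply price is 2 + 5 = 7.
Deadweight loss = ½ · (11 - 7) · (7 - 5) = ½ · 4 · 2 = 4.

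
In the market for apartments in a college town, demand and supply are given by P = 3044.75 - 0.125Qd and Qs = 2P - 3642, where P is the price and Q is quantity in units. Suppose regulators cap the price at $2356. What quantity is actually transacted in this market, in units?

Rearranging demand gives Qd = 24358 - 8P. Equilibrium: 24358 - 8P = 2P - 3642, so 28000 = 10P and P* = 2800, Q* = 1958.
The ceiling of 2356 is below the equilibrium price 2800, so it binds.
At P = 2356: Qd = 24358 - 8·2356 = 5510 and Qs = 2·2356 - 3642 = 1070.
The quantity actually transacted is the short side, supply: 1070.

1070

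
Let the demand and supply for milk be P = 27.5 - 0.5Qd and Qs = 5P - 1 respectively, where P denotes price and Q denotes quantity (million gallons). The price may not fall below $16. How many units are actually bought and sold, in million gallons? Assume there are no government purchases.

Rearranging demand gives Qd = 55 - 2P. Setting quantity demanded equal to quantity supplied, 55 - 2P = 5P - 1, gives P* = 8 and Q* = 39.
Since 16 > 8, the floor is binding.
At P = 16: Qd = 55 - 2·16 = 23 and Qs = 5·16 - 1 = 79.
The quantity actually transacted is the short side, demand: 23.

23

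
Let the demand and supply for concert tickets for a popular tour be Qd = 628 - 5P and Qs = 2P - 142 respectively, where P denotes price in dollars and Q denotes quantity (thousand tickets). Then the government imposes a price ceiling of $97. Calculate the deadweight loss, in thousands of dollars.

In a free market, 628 - 5P = 2P - 142 gives the equilibrium P* = 110, Q* = 78.
Since 97 < 110, the ceiling is binding.
At P = 97: Qd = 628 - 5·97 = 143 and Qs = 2·97 - 142 = 52.
Quantity traded falls to 52. At Q = 52 the demand price is (628 - 52)/5 = 115.2 and the supply price is (142 + 52)/2 = 97.
Deadweight loss = ½ · (115.2 - 97) · (78 - 52) = ½ · 18.2 · 26 = 236.6.

236.6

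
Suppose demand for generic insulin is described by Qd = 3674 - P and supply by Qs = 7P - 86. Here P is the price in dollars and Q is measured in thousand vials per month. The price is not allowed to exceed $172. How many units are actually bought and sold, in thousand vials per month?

1118

Setting quantity demanded equal to quantity supplied, 3674 - P = 7P - 86, gives P* = 470 and Q* = 3204.
The ceiling of 172 is below the equilibrium price 470, so it binds.
At P = 172: Qd = 3674 - 172 = 3502 and Qs = 7·172 - 86 = 1118.
The quantity actually transacted is the short side, supply: 1118.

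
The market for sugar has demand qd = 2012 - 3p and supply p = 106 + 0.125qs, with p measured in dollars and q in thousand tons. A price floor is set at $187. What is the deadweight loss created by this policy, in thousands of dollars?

0

Rearranging supply gives qs = 8p - 848. Setting quantity demanded equal to quantity supplied, 2012 - 3p = 8p - 848, gives p* = 260 and q* = 1232.
The floor of 187 is below the equilibrium price 260, so it is not binding; the market clears at p* = 260, q* = 1232.
Since the control does not bind, no trades are prevented and deadweight loss is zero.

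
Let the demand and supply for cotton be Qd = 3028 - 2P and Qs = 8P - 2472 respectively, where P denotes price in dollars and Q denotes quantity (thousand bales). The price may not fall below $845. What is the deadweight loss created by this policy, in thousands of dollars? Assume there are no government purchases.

108781.25

Equilibrium: 3028 - 2P = 8P - 2472, so 5500 = 10P and P* = 550, Q* = 1928.
Because the floor (845) lies above the market-clearing price, it is binding.
At P = 845: Qd = 3028 - 2·845 = 1338 and Qs = 8·845 - 2472 = 4288.
Quantity traded falls to 1338. At Q = 1338 the demand price is (3028 - 1338)/2 = 845 and the supply price is (2472 + 1338)/8 = 476.25.
Deadweight loss = ½ · (845 - 476.25) · (1928 - 1338) = ½ · 368.75 · 590 = 108781.25.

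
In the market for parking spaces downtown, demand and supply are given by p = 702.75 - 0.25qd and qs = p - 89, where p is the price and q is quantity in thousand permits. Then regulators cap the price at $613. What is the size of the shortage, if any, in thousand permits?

0

Rearranging demand gives qd = 2811 - 4p. In a free market, 2811 - 4p = p - 89 gives the equilibrium p* = 580, q* = 491.
Since 613 is above p* = 580, the ceiling does not bind and the free-market outcome prevails.
Since the control does not bind, there is no shortage.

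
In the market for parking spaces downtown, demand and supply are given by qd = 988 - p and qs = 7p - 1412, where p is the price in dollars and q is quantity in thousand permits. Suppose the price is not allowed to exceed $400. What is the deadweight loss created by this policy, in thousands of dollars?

Setting quantity demanded equal to quantity supplied, 988 - p = 7p - 1412, gives p* = 300 and q* = 688.
The ceiling of 400 is above the equilibrium price 300, so it is not binding; the market clears at p* = 300, q* = 688.
Since the control does not bind, no trades are prevented and deadweight loss is zero.

0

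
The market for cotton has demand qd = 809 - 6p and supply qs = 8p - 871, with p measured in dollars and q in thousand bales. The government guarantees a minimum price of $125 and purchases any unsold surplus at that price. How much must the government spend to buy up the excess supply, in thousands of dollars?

8750

Equilibrium: 809 - 6p = 8p - 871, so 1680 = 14p and p* = 120, q* = 89.
Since 125 > 120, the floor is binding.
At p = 125: qd = 809 - 6·125 = 59 and qs = 8·125 - 871 = 129.
Surplus = qs - qd = 70.
Government expenditure = surplus × support price = 70 × 125 = 8750.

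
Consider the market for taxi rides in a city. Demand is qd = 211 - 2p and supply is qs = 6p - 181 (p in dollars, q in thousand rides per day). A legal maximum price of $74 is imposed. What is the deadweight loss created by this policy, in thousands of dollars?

0

Setting quantity demanded equal to quantity supplied, 211 - 2p = 6p - 181, gives p* = 49 and q* = 113.
The ceiling of 74 is above the equilibrium price 49, so it is not binding; the market clears at p* = 49, q* = 113.
Since the control does not bind, no trades are prevented and deadweight loss is zero.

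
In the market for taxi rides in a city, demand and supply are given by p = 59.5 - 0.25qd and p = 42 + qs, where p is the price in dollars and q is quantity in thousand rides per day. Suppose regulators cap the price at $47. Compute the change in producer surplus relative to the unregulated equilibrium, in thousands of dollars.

-85.5

Rearranging demand gives qd = 238 - 4p; rearranging supply gives qs = p - 42. Setting quantity demanded equal to quantity supplied, 238 - 4p = p - 42, gives p* = 56 and q* = 14.
Since 47 < 56, the ceiling is binding.
At p = 47: qd = 238 - 4·47 = 50 and qs = 47 - 42 = 5.
Producer surplus without the control is ½ · (56 - 42) · 14 = 98.
With the ceiling, producers sell 5 units at 47, so PS = ½ · (47 - 42) · 5 = 12.5.
Change in producer surplus = 12.5 - 98 = -85.5.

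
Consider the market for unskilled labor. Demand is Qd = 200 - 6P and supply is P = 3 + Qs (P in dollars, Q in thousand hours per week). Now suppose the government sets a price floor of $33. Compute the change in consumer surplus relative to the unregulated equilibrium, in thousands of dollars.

Rearranging supply gives Qs = P - 3. Without the control the market clears where 200 - 6P = P - 3, i.e. P* = 29 and Q* = 26.
Since 33 > 29, the floor is binding.
At P = 33: Qd = 200 - 6·33 = 2 and Qs = 33 - 3 = 30.
Consumer surplus without the control is ½ · (100/3 - 29) · 26 = 169/3.
With the floor, consumers buy 2 units at 33, so CS = ½ · (100/3 - 33) · 2 = 1/3.
Change in consumer surplus = 1/3 - 169/3 = -56.

-56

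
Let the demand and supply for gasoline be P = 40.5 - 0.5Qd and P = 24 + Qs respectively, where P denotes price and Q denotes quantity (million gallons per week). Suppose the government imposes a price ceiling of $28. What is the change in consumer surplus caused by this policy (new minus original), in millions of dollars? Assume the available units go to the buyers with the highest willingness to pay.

Rearranging demand gives Qd = 81 - 2P; rearranging supply gives Qs = P - 24. In a free market, 81 - 2P = P - 24 gives the equilibrium P* = 35, Q* = 11.
Since 28 < 35, the ceiling is binding.
At P = 28: Qd = 81 - 2·28 = 25 and Qs = 28 - 24 = 4.
Consumer surplus without the control is ½ · (40.5 - 35) · 11 = 30.25.
With the ceiling, 4 units are sold at 28 (assume they go to the highest-value buyers). The demand price at Q = 4 is 38.5, so CS = ½ · [(40.5 - 28) + (38.5 - 28)] · 4 = 46.
Change in consumer surplus = 46 - 30.25 = 15.75.

15.75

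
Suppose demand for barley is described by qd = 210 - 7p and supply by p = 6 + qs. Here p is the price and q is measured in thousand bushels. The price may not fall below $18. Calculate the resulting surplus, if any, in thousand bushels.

Rearranging supply gives qs = p - 6. In a free market, 210 - 7p = p - 6 gives the equilibrium p* = 27, q* = 21.
Since 18 is below p* = 27, the floor does not bind and the free-market outcome prevails.
Since the control does not bind, there is no surplus.

0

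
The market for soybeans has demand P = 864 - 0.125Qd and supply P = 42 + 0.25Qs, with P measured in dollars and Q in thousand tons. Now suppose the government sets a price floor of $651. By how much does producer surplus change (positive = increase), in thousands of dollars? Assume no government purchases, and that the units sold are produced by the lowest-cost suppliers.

74176

Rearranging demand gives Qd = 6912 - 8P; rearranging supply gives Qs = 4P - 168. In a free market, 6912 - 8P = 4P - 168 gives the equilibrium P* = 590, Q* = 2192.
The floor of 651 is above the equilibrium price 590, so it binds.
At P = 651: Qd = 6912 - 8·651 = 1704 and Qs = 4·651 - 168 = 2436.
Producer surplus without the control is ½ · (590 - 42) · 2192 = 600608.
With the floor, 1704 units are sold at 651. The supply price at Q = 1704 is 468, so PS = ½ · [(651 - 42) + (651 - 468)] · 1704 = 674784.
Change in producer surplus = 674784 - 600608 = 74176.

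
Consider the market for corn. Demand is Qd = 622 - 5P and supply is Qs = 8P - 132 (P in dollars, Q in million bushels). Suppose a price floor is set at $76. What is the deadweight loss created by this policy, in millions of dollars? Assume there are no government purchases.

1316.25

In a free market, 622 - 5P = 8P - 132 gives the equilibrium P* = 58, Q* = 332.
The floor of 76 is above the equilibrium price 58, so it binds.
At P = 76: Qd = 622 - 5·76 = 242 and Qs = 8·76 - 132 = 476.
Quantity traded falls to 242. At Q = 242 the demand price is (622 - 242)/5 = 76 and the supply price is (132 + 242)/8 = 46.75.
Deadweight loss = ½ · (76 - 46.75) · (332 - 242) = ½ · 29.25 · 90 = 1316.25.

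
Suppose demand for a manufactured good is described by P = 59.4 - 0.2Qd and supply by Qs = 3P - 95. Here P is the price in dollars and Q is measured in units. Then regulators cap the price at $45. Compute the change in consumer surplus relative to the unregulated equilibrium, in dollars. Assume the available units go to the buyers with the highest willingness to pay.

145.6

Rearranging demand gives Qd = 297 - 5P. Equilibrium: 297 - 5P = 3P - 95, so 392 = 8P and P* = 49, Q* = 52.
Because the ceiling (45) lies below the market-clearing price, it is binding.
At P = 45: Qd = 297 - 5·45 = 72 and Qs = 3·45 - 95 = 40.
Consumer surplus without the control is ½ · (59.4 - 49) · 52 = 270.4.
With the ceiling, 40 units are sold at 45 (assume they go to the highest-value buyers). The demand price at Q = 40 is 51.4, so CS = ½ · [(59.4 - 45) + (51.4 - 45)] · 40 = 416.
Change in consumer surplus = 416 - 270.4 = 145.6.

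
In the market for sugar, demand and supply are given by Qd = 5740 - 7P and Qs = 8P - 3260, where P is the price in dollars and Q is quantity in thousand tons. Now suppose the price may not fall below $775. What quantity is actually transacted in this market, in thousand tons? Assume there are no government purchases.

315

In a free market, 5740 - 7P = 8P - 3260 gives the equilibrium P* = 600, Q* = 1540.
Since 775 > 600, the floor is binding.
At P = 775: Qd = 5740 - 7·775 = 315 and Qs = 8·775 - 3260 = 2940.
The quantity actually transacted is the short side, demand: 315.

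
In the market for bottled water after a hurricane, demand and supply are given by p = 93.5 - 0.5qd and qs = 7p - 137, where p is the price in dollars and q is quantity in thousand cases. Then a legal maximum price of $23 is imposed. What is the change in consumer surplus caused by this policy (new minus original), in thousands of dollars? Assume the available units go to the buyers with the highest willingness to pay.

Rearranging demand gives qd = 187 - 2p. Without the control the market clears where 187 - 2p = 7p - 137, i.e. p* = 36 and q* = 115.
Since 23 < 36, the ceiling is binding.
At p = 23: qd = 187 - 2·23 = 141 and qs = 7·23 - 137 = 24.
Consumer surplus without the control is ½ · (93.5 - 36) · 115 = 3306.25.
With the ceiling, 24 units are sold at 23 (assume they go to the highest-value buyers). The demand price at q = 24 is 81.5, so CS = ½ · [(93.5 - 23) + (81.5 - 23)] · 24 = 1548.
Change in consumer surplus = 1548 - 3306.25 = -1758.25.

-1758.25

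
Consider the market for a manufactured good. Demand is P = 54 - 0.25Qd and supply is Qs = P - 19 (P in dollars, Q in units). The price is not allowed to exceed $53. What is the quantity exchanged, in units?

28

Rearranging demand gives Qd = 216 - 4P. Equilibrium: 216 - 4P = P - 19, so 235 = 5P and P* = 47, Q* = 28.
The ceiling of 53 is above the equilibrium price 47, so it is not binding; the market clears at P* = 47, Q* = 28.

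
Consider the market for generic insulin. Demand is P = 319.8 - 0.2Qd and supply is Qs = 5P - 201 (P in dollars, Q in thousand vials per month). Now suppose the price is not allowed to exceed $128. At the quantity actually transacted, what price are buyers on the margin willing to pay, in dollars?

Rearranging demand gives Qd = 1599 - 5P. Without the control the market clears where 1599 - 5P = 5P - 201, i.e. P* = 180 and Q* = 699.
Because the ceiling (128) lies below the market-clearing price, it is binding.
At P = 128: Qd = 1599 - 5·128 = 959 and Qs = 5·128 - 201 = 439.
Only 439 units reach the market. On the demand curve, the marginal buyer's willingness to pay at Q = 439 is (1599 - 439)/5 = 232.

232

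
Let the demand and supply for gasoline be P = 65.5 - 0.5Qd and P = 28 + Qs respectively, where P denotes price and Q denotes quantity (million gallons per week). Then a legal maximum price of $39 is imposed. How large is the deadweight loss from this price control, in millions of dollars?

Rearranging demand gives Qd = 131 - 2P; rearranging supply gives Qs = P - 28. Setting quantity demanded equal to quantity supplied, 131 - 2P = P - 28, gives P* = 53 and Q* = 25.
The ceiling of 39 is below the equilibrium price 53, so it binds.
At P = 39: Qd = 131 - 2·39 = 53 and Qs = 39 - 28 = 11.
Quantity traded falls to 11. At Q = 11 the demand price is (131 - 11)/2 = 60 and the supply price is 28 + 11 = 39.
Deadweight loss = ½ · (60 - 39) · (25 - 11) = ½ · 21 · 14 = 147.

147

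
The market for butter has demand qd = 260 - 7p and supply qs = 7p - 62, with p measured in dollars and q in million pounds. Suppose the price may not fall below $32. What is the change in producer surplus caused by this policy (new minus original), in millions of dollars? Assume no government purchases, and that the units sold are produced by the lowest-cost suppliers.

40.5

Without the control the market clears where 260 - 7p = 7p - 62, i.e. p* = 23 and q* = 99.
The floor of 32 is above the equilibrium price 23, so it binds.
At p = 32: qd = 260 - 7·32 = 36 and qs = 7·32 - 62 = 162.
Producer surplus without the control is ½ · (23 - 62/7) · 99 = 9801/14.
With the floor, 36 units are sold at 32. The supply price at q = 36 is 14, so PS = ½ · [(32 - 62/7) + (32 - 14)] · 36 = 5184/7.
Change in producer surplus = 5184/7 - 9801/14 = 40.5.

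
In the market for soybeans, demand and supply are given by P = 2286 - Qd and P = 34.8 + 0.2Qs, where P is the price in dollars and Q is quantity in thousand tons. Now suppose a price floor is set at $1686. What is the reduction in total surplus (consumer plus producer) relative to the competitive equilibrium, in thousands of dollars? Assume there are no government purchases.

Rearranging demand gives Qd = 2286 - P; rearranging supply gives Qs = 5P - 174. Without the control the market clears where 2286 - P = 5P - 174, i.e. P* = 410 and Q* = 1876.
Because the floor (1686) lies above the market-clearing price, it is binding.
At P = 1686: Qd = 2286 - 1686 = 600 and Qs = 5·1686 - 174 = 8256.
Quantity traded falls to 600. At Q = 600 the demand price is 2286 - 600 = 1686 and the supply price is (174 + 600)/5 = 154.8.
Deadweight loss = ½ · (1686 - 154.8) · (1876 - 600) = ½ · 1531.2 · 1276 = 976905.6.

976905.6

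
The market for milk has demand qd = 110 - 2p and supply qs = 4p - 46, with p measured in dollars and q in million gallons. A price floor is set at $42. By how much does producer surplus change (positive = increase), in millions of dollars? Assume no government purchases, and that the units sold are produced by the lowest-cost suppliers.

288

In a free market, 110 - 2p = 4p - 46 gives the equilibrium p* = 26, q* = 58.
The floor of 42 is above the equilibrium price 26, so it binds.
At p = 42: qd = 110 - 2·42 = 26 and qs = 4·42 - 46 = 122.
Producer surplus without the control is ½ · (26 - 11.5) · 58 = 420.5.
With the floor, 26 units are sold at 42. The supply price at q = 26 is 18, so PS = ½ · [(42 - 11.5) + (42 - 18)] · 26 = 708.5.
Change in producer surplus = 708.5 - 420.5 = 288.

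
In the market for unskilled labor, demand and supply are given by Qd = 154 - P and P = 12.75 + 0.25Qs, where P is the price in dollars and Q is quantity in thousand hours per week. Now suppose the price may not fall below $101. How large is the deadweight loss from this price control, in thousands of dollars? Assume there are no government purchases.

Rearranging supply gives Qs = 4P - 51. Without the control the market clears where 154 - P = 4P - 51, i.e. P* = 41 and Q* = 113.
Since 101 > 41, the floor is binding.
At P = 101: Qd = 154 - 101 = 53 and Qs = 4·101 - 51 = 353.
Quantity traded falls to 53. At Q = 53 the demand price is 154 - 53 = 101 and the supply price is (51 + 53)/4 = 26.
Deadweight loss = ½ · (101 - 26) · (113 - 53) = ½ · 75 · 60 = 2250.

2250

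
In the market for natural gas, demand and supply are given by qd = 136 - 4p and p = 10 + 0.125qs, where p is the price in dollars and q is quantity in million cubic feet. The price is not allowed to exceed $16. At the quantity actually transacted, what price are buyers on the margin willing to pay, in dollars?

22

Rearranging supply gives qs = 8p - 80. In a free market, 136 - 4p = 8p - 80 gives the equilibrium p* = 18, q* = 64.
Because the ceiling (16) lies below the market-clearing price, it is binding.
At p = 16: qd = 136 - 4·16 = 72 and qs = 8·16 - 80 = 48.
Only 48 units reach the market. On the demand curve, the marginal buyer's willingness to pay at q = 48 is (136 - 48)/4 = 22.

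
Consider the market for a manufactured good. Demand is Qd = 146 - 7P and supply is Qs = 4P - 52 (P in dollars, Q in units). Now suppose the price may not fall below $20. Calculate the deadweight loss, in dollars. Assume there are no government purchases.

Setting quantity demanded equal to quantity supplied, 146 - 7P = 4P - 52, gives P* = 18 and Q* = 20.
Since 20 > 18, the floor is binding.
At P = 20: Qd = 146 - 7·20 = 6 and Qs = 4·20 - 52 = 28.
Quantity traded falls to 6. At Q = 6 the demand price is (146 - 6)/7 = 20 and the supply price is (52 + 6)/4 = 14.5.
Deadweight loss = ½ · (20 - 14.5) · (20 - 6) = ½ · 5.5 · 14 = 38.5.

38.5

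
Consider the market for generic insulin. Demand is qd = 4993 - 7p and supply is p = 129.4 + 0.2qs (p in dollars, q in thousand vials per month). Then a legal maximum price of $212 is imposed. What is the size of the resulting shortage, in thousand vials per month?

Rearranging supply gives qs = 5p - 647. In a free market, 4993 - 7p = 5p - 647 gives the equilibrium p* = 470, q* = 1703.
The ceiling of 212 is below the equilibrium price 470, so it binds.
At p = 212: qd = 4993 - 7·212 = 3509 and qs = 5·212 - 647 = 413.
Shortage = qd - qs = 3509 - 413 = 3096.

3096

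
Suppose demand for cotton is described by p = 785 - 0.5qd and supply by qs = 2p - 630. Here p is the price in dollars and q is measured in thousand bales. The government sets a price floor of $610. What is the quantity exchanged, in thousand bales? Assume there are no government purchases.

Rearranging demand gives qd = 1570 - 2p. Without the control the market clears where 1570 - 2p = 2p - 630, i.e. p* = 550 and q* = 470.
Because the floor (610) lies above the market-clearing price, it is binding.
At p = 610: qd = 1570 - 2·610 = 350 and qs = 2·610 - 630 = 590.
The quantity actually transacted is the short side, demand: 350.

350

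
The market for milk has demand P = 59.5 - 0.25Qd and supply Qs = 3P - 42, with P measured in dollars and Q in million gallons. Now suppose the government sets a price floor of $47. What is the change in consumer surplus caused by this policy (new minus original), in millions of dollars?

Rearranging demand gives Qd = 238 - 4P. Setting quantity demanded equal to quantity supplied, 238 - 4P = 3P - 42, gives P* = 40 and Q* = 78.
Since 47 > 40, the floor is binding.
At P = 47: Qd = 238 - 4·47 = 50 and Qs = 3·47 - 42 = 99.
Consumer surplus without the control is ½ · (59.5 - 40) · 78 = 760.5.
With the floor, consumers buy 50 units at 47, so CS = ½ · (59.5 - 47) · 50 = 312.5.
Change in consumer surplus = 312.5 - 760.5 = -448.

-448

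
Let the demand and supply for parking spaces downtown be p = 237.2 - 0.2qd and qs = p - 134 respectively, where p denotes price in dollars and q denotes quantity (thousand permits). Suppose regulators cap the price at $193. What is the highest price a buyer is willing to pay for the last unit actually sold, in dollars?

225.4

Rearranging demand gives qd = 1186 - 5p. In a free market, 1186 - 5p = p - 134 gives the equilibrium p* = 220, q* = 86.
Since 193 < 220, the ceiling is binding.
At p = 193: qd = 1186 - 5·193 = 221 and qs = 193 - 134 = 59.
Only 59 units reach the market. On the demand curve, the marginal buyer's willingness to pay at q = 59 is (1186 - 59)/5 = 225.4.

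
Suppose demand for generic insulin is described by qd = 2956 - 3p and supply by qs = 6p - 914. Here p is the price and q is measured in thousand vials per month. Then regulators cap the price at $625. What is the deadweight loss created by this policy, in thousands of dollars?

Without the control the market clears where 2956 - 3p = 6p - 914, i.e. p* = 430 and q* = 1666.
The ceiling of 625 is above the equilibrium price 430, so it is not binding; the market clears at p* = 430, q* = 1666.
Since the control does not bind, no trades are prevented and deadweight loss is zero.

0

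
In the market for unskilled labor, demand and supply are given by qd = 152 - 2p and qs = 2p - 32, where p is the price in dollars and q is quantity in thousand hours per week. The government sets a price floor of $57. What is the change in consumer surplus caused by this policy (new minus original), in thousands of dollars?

Setting quantity demanded equal to quantity supplied, 152 - 2p = 2p - 32, gives p* = 46 and q* = 60.
Because the floor (57) lies above the market-clearing price, it is binding.
At p = 57: qd = 152 - 2·57 = 38 and qs = 2·57 - 32 = 82.
Consumer surplus without the control is ½ · (76 - 46) · 60 = 900.
With the floor, consumers buy 38 units at 57, so CS = ½ · (76 - 57) · 38 = 361.
Change in consumer surplus = 361 - 900 = -539.

-539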